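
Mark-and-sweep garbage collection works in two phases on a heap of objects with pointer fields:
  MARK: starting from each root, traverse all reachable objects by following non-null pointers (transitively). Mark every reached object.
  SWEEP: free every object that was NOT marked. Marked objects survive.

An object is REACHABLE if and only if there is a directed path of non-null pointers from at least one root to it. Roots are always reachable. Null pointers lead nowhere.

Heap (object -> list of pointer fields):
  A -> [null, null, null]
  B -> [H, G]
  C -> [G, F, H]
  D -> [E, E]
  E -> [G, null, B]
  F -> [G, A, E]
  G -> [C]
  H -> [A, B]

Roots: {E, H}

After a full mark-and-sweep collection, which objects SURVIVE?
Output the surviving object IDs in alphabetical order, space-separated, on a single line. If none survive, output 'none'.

Roots: E H
Mark E: refs=G null B, marked=E
Mark H: refs=A B, marked=E H
Mark G: refs=C, marked=E G H
Mark B: refs=H G, marked=B E G H
Mark A: refs=null null null, marked=A B E G H
Mark C: refs=G F H, marked=A B C E G H
Mark F: refs=G A E, marked=A B C E F G H
Unmarked (collected): D

Answer: A B C E F G H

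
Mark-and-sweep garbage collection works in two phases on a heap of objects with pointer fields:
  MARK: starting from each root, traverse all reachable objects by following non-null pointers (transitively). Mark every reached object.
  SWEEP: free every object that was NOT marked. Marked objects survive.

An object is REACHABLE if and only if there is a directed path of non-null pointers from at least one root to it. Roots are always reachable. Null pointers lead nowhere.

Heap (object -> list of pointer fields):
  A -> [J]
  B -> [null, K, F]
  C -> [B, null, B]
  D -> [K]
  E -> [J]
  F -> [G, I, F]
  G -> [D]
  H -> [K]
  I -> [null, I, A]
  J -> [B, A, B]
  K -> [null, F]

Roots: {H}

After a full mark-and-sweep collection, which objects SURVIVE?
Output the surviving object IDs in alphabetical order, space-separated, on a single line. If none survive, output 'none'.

Roots: H
Mark H: refs=K, marked=H
Mark K: refs=null F, marked=H K
Mark F: refs=G I F, marked=F H K
Mark G: refs=D, marked=F G H K
Mark I: refs=null I A, marked=F G H I K
Mark D: refs=K, marked=D F G H I K
Mark A: refs=J, marked=A D F G H I K
Mark J: refs=B A B, marked=A D F G H I J K
Mark B: refs=null K F, marked=A B D F G H I J K
Unmarked (collected): C E

Answer: A B D F G H I J K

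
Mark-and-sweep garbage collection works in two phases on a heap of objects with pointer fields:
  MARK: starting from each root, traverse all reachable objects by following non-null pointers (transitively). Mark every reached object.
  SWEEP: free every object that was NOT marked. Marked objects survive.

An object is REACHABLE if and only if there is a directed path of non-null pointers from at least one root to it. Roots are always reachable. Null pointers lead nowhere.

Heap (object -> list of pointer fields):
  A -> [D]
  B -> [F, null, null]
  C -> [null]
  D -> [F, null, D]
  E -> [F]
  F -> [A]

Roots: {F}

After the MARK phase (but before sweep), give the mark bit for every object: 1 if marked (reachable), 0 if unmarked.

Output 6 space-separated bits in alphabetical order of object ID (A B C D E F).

Answer: 1 0 0 1 0 1

Derivation:
Roots: F
Mark F: refs=A, marked=F
Mark A: refs=D, marked=A F
Mark D: refs=F null D, marked=A D F
Unmarked (collected): B C E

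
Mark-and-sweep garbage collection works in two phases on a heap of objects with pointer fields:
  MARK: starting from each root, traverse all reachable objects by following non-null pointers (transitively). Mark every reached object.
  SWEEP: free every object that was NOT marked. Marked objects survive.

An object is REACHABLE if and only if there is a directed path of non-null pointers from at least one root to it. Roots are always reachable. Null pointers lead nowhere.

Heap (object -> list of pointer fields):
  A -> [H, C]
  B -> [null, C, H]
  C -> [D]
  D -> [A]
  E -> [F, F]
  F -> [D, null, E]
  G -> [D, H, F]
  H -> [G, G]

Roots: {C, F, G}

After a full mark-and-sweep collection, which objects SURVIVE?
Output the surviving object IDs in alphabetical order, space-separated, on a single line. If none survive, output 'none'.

Roots: C F G
Mark C: refs=D, marked=C
Mark F: refs=D null E, marked=C F
Mark G: refs=D H F, marked=C F G
Mark D: refs=A, marked=C D F G
Mark E: refs=F F, marked=C D E F G
Mark H: refs=G G, marked=C D E F G H
Mark A: refs=H C, marked=A C D E F G H
Unmarked (collected): B

Answer: A C D E F G H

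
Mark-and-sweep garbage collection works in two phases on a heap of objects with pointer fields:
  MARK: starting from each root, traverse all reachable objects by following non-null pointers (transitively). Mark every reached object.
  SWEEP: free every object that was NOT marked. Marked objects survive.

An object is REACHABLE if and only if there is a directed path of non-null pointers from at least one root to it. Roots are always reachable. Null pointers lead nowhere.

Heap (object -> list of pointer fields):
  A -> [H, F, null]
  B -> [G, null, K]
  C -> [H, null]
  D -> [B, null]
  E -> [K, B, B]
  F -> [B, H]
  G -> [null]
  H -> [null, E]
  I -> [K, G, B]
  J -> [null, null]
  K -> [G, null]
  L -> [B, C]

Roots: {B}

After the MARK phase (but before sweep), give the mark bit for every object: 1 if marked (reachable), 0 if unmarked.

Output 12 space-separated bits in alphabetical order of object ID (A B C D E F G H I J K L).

Roots: B
Mark B: refs=G null K, marked=B
Mark G: refs=null, marked=B G
Mark K: refs=G null, marked=B G K
Unmarked (collected): A C D E F H I J L

Answer: 0 1 0 0 0 0 1 0 0 0 1 0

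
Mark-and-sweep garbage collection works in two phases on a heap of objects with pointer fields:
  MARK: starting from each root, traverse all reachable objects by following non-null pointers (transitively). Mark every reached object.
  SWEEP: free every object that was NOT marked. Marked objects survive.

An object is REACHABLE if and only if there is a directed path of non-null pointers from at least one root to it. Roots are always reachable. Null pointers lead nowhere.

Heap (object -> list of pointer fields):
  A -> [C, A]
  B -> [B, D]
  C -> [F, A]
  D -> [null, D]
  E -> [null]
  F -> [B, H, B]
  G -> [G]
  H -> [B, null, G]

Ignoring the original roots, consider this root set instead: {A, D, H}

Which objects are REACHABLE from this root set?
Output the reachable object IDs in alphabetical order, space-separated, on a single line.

Roots: A D H
Mark A: refs=C A, marked=A
Mark D: refs=null D, marked=A D
Mark H: refs=B null G, marked=A D H
Mark C: refs=F A, marked=A C D H
Mark B: refs=B D, marked=A B C D H
Mark G: refs=G, marked=A B C D G H
Mark F: refs=B H B, marked=A B C D F G H
Unmarked (collected): E

Answer: A B C D F G H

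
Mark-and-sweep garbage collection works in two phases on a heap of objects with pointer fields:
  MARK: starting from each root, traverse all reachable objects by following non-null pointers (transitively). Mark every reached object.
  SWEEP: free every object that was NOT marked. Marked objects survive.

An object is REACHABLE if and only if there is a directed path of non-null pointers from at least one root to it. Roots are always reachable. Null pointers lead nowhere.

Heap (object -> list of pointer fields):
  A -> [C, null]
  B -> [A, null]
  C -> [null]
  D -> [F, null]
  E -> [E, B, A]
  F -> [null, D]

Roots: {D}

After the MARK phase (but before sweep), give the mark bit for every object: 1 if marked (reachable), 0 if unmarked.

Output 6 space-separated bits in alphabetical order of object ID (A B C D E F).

Answer: 0 0 0 1 0 1

Derivation:
Roots: D
Mark D: refs=F null, marked=D
Mark F: refs=null D, marked=D F
Unmarked (collected): A B C E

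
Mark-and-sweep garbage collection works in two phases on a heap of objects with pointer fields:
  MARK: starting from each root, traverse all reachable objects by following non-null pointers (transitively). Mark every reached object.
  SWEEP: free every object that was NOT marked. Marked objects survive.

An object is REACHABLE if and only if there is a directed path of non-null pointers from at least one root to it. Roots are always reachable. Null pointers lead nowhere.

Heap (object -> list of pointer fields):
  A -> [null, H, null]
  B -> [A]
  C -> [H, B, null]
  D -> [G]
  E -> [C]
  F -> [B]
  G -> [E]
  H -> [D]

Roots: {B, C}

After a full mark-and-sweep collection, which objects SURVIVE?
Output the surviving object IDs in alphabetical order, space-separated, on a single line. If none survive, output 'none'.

Roots: B C
Mark B: refs=A, marked=B
Mark C: refs=H B null, marked=B C
Mark A: refs=null H null, marked=A B C
Mark H: refs=D, marked=A B C H
Mark D: refs=G, marked=A B C D H
Mark G: refs=E, marked=A B C D G H
Mark E: refs=C, marked=A B C D E G H
Unmarked (collected): F

Answer: A B C D E G H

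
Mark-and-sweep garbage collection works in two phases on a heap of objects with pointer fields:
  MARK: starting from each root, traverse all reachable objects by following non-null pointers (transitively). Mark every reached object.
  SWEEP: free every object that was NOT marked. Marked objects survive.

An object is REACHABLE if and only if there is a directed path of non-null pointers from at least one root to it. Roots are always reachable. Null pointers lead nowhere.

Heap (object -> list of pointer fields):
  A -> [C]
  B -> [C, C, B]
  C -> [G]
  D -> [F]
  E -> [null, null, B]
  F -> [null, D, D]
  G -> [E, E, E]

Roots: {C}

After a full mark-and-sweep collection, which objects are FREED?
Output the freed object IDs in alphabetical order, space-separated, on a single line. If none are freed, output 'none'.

Roots: C
Mark C: refs=G, marked=C
Mark G: refs=E E E, marked=C G
Mark E: refs=null null B, marked=C E G
Mark B: refs=C C B, marked=B C E G
Unmarked (collected): A D F

Answer: A D F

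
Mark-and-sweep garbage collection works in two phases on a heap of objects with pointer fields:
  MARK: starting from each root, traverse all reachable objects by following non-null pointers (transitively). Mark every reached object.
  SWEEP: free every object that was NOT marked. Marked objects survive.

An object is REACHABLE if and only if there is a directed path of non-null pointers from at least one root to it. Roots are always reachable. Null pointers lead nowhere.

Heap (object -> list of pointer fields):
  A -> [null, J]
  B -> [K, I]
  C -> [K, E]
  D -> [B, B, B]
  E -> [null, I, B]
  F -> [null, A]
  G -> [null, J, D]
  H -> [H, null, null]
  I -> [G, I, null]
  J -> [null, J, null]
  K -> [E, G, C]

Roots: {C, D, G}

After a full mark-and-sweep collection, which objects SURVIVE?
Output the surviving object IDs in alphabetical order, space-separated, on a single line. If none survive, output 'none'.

Roots: C D G
Mark C: refs=K E, marked=C
Mark D: refs=B B B, marked=C D
Mark G: refs=null J D, marked=C D G
Mark K: refs=E G C, marked=C D G K
Mark E: refs=null I B, marked=C D E G K
Mark B: refs=K I, marked=B C D E G K
Mark J: refs=null J null, marked=B C D E G J K
Mark I: refs=G I null, marked=B C D E G I J K
Unmarked (collected): A F H

Answer: B C D E G I J K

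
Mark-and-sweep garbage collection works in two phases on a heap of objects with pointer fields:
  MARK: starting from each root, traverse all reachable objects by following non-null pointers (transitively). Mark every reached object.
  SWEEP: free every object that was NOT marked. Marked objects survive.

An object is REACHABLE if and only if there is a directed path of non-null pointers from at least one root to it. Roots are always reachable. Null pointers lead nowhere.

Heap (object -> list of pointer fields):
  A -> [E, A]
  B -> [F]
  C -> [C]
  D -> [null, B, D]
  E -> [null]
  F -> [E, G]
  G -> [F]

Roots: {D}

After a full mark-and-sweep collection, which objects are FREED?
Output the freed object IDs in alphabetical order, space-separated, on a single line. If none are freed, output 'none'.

Roots: D
Mark D: refs=null B D, marked=D
Mark B: refs=F, marked=B D
Mark F: refs=E G, marked=B D F
Mark E: refs=null, marked=B D E F
Mark G: refs=F, marked=B D E F G
Unmarked (collected): A C

Answer: A C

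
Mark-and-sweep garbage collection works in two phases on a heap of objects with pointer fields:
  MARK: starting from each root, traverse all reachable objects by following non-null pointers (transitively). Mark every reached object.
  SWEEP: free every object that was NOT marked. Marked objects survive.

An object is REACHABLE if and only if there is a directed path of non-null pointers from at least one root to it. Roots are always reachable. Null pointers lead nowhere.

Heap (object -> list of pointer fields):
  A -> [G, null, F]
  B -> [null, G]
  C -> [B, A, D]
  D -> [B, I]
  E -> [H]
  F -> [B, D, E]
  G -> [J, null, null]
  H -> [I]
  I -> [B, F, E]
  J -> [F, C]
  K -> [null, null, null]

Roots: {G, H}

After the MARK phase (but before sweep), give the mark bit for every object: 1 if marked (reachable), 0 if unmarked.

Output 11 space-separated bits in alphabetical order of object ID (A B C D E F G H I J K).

Answer: 1 1 1 1 1 1 1 1 1 1 0

Derivation:
Roots: G H
Mark G: refs=J null null, marked=G
Mark H: refs=I, marked=G H
Mark J: refs=F C, marked=G H J
Mark I: refs=B F E, marked=G H I J
Mark F: refs=B D E, marked=F G H I J
Mark C: refs=B A D, marked=C F G H I J
Mark B: refs=null G, marked=B C F G H I J
Mark E: refs=H, marked=B C E F G H I J
Mark D: refs=B I, marked=B C D E F G H I J
Mark A: refs=G null F, marked=A B C D E F G H I J
Unmarked (collected): K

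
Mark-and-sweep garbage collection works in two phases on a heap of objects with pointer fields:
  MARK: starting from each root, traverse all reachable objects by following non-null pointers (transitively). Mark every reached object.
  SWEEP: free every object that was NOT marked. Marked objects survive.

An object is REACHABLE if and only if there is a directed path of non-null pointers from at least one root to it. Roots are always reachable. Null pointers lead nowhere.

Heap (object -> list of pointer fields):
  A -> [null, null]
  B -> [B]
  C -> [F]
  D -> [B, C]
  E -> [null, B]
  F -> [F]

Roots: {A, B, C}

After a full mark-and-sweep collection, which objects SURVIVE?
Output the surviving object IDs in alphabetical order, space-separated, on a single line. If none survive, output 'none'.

Roots: A B C
Mark A: refs=null null, marked=A
Mark B: refs=B, marked=A B
Mark C: refs=F, marked=A B C
Mark F: refs=F, marked=A B C F
Unmarked (collected): D E

Answer: A B C F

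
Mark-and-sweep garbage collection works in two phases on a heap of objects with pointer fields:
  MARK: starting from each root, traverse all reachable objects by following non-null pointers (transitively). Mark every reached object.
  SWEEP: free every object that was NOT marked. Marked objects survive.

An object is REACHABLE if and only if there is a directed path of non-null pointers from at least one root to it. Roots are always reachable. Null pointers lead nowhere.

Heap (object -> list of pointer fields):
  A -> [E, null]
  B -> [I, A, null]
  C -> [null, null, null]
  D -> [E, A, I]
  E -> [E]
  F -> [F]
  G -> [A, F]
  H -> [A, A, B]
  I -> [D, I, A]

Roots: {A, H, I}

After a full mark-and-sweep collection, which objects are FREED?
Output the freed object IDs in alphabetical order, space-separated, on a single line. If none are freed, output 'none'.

Roots: A H I
Mark A: refs=E null, marked=A
Mark H: refs=A A B, marked=A H
Mark I: refs=D I A, marked=A H I
Mark E: refs=E, marked=A E H I
Mark B: refs=I A null, marked=A B E H I
Mark D: refs=E A I, marked=A B D E H I
Unmarked (collected): C F G

Answer: C F G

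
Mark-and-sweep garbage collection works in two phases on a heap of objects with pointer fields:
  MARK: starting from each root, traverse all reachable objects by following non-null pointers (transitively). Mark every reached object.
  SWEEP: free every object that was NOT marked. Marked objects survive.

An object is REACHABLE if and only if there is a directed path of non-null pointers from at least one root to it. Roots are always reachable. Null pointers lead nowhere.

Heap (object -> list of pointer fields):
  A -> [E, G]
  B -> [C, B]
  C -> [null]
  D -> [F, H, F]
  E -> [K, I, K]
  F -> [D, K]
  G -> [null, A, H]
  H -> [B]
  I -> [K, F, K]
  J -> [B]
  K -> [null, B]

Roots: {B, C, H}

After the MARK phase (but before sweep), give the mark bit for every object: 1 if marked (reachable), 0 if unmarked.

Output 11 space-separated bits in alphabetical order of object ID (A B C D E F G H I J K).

Answer: 0 1 1 0 0 0 0 1 0 0 0

Derivation:
Roots: B C H
Mark B: refs=C B, marked=B
Mark C: refs=null, marked=B C
Mark H: refs=B, marked=B C H
Unmarked (collected): A D E F G I J K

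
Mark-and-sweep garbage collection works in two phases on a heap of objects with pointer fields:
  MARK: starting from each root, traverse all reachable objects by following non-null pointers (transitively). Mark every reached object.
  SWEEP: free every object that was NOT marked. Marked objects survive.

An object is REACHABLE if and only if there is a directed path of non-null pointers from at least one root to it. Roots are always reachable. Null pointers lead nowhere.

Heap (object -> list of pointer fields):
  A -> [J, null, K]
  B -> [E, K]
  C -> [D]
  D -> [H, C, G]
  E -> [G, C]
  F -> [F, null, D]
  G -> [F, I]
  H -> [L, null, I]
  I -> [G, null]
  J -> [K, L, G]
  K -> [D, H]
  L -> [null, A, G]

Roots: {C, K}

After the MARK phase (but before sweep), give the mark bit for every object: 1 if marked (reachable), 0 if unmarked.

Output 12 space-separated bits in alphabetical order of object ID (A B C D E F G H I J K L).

Roots: C K
Mark C: refs=D, marked=C
Mark K: refs=D H, marked=C K
Mark D: refs=H C G, marked=C D K
Mark H: refs=L null I, marked=C D H K
Mark G: refs=F I, marked=C D G H K
Mark L: refs=null A G, marked=C D G H K L
Mark I: refs=G null, marked=C D G H I K L
Mark F: refs=F null D, marked=C D F G H I K L
Mark A: refs=J null K, marked=A C D F G H I K L
Mark J: refs=K L G, marked=A C D F G H I J K L
Unmarked (collected): B E

Answer: 1 0 1 1 0 1 1 1 1 1 1 1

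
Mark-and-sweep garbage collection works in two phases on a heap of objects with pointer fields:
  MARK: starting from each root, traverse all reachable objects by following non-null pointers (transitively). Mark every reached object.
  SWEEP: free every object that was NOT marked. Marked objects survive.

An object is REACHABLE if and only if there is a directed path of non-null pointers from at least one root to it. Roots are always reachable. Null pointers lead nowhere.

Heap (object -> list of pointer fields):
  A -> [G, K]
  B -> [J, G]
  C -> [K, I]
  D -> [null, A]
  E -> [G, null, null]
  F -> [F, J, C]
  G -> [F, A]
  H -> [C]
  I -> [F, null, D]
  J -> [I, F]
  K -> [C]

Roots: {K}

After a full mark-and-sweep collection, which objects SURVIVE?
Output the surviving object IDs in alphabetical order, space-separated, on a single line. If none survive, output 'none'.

Roots: K
Mark K: refs=C, marked=K
Mark C: refs=K I, marked=C K
Mark I: refs=F null D, marked=C I K
Mark F: refs=F J C, marked=C F I K
Mark D: refs=null A, marked=C D F I K
Mark J: refs=I F, marked=C D F I J K
Mark A: refs=G K, marked=A C D F I J K
Mark G: refs=F A, marked=A C D F G I J K
Unmarked (collected): B E H

Answer: A C D F G I J K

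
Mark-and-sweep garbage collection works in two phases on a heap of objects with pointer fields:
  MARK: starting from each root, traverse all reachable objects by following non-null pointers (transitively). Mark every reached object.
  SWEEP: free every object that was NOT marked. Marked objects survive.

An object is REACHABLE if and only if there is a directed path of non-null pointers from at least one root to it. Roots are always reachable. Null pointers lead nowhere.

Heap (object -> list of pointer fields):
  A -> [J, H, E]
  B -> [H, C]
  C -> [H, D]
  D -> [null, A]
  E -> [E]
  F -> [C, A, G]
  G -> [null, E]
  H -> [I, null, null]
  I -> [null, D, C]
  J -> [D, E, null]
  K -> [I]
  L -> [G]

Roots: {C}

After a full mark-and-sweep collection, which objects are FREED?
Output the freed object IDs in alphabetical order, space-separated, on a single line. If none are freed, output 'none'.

Roots: C
Mark C: refs=H D, marked=C
Mark H: refs=I null null, marked=C H
Mark D: refs=null A, marked=C D H
Mark I: refs=null D C, marked=C D H I
Mark A: refs=J H E, marked=A C D H I
Mark J: refs=D E null, marked=A C D H I J
Mark E: refs=E, marked=A C D E H I J
Unmarked (collected): B F G K L

Answer: B F G K L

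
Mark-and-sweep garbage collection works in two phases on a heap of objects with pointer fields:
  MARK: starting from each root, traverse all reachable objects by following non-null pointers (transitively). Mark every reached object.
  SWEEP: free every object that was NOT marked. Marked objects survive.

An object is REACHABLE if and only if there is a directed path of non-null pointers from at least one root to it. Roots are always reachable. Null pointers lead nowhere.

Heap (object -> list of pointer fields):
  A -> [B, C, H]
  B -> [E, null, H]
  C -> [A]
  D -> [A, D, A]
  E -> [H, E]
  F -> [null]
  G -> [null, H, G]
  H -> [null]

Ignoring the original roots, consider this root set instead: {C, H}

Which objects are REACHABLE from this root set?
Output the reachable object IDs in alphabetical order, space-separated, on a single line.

Roots: C H
Mark C: refs=A, marked=C
Mark H: refs=null, marked=C H
Mark A: refs=B C H, marked=A C H
Mark B: refs=E null H, marked=A B C H
Mark E: refs=H E, marked=A B C E H
Unmarked (collected): D F G

Answer: A B C E H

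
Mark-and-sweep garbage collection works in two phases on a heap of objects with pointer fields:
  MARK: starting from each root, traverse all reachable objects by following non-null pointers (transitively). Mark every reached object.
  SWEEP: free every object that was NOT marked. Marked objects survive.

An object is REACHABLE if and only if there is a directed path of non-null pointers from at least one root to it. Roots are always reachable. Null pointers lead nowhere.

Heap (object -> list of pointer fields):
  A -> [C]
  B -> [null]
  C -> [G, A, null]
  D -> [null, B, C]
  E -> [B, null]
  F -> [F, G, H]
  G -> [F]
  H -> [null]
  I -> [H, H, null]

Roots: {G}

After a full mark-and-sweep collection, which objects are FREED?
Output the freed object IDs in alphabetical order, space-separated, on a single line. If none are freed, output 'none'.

Answer: A B C D E I

Derivation:
Roots: G
Mark G: refs=F, marked=G
Mark F: refs=F G H, marked=F G
Mark H: refs=null, marked=F G H
Unmarked (collected): A B C D E I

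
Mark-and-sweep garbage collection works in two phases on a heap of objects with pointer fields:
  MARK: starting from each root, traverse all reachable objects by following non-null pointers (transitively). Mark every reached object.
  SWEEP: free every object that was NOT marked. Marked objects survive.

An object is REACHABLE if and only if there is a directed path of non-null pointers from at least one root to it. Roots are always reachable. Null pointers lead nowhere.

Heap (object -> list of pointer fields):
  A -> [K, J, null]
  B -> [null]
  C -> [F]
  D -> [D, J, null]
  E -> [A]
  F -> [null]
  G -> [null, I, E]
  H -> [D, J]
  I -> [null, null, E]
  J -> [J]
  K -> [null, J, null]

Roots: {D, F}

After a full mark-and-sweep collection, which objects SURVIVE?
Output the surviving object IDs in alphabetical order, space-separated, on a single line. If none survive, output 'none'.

Roots: D F
Mark D: refs=D J null, marked=D
Mark F: refs=null, marked=D F
Mark J: refs=J, marked=D F J
Unmarked (collected): A B C E G H I K

Answer: D F J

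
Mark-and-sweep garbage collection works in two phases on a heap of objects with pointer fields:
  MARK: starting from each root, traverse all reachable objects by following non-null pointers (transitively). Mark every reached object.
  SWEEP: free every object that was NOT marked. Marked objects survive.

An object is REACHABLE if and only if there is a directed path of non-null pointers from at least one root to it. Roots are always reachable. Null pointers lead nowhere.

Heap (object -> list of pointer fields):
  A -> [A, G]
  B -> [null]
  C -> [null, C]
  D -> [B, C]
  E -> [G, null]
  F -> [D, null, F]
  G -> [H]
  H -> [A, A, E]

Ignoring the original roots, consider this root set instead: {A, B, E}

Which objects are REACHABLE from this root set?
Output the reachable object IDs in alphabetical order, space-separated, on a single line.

Roots: A B E
Mark A: refs=A G, marked=A
Mark B: refs=null, marked=A B
Mark E: refs=G null, marked=A B E
Mark G: refs=H, marked=A B E G
Mark H: refs=A A E, marked=A B E G H
Unmarked (collected): C D F

Answer: A B E G H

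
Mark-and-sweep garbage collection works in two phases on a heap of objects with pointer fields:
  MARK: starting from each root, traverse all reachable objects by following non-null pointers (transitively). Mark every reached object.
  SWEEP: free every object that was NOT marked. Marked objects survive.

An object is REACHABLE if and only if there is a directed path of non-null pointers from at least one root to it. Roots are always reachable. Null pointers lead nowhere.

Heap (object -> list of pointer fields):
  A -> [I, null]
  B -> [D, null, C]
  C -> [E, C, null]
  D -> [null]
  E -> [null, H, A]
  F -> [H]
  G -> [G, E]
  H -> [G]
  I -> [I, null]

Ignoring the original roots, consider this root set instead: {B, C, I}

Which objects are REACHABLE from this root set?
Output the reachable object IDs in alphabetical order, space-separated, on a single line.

Roots: B C I
Mark B: refs=D null C, marked=B
Mark C: refs=E C null, marked=B C
Mark I: refs=I null, marked=B C I
Mark D: refs=null, marked=B C D I
Mark E: refs=null H A, marked=B C D E I
Mark H: refs=G, marked=B C D E H I
Mark A: refs=I null, marked=A B C D E H I
Mark G: refs=G E, marked=A B C D E G H I
Unmarked (collected): F

Answer: A B C D E G H I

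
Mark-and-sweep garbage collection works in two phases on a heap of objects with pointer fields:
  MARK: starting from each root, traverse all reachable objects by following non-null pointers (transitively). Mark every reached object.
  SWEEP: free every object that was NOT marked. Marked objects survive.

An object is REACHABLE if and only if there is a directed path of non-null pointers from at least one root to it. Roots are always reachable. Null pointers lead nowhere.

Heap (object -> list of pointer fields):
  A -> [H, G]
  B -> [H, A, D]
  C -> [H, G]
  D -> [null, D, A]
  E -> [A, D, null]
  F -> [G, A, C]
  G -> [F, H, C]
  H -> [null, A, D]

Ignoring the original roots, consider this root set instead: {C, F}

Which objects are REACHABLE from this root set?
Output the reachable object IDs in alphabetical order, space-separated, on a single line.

Answer: A C D F G H

Derivation:
Roots: C F
Mark C: refs=H G, marked=C
Mark F: refs=G A C, marked=C F
Mark H: refs=null A D, marked=C F H
Mark G: refs=F H C, marked=C F G H
Mark A: refs=H G, marked=A C F G H
Mark D: refs=null D A, marked=A C D F G H
Unmarked (collected): B E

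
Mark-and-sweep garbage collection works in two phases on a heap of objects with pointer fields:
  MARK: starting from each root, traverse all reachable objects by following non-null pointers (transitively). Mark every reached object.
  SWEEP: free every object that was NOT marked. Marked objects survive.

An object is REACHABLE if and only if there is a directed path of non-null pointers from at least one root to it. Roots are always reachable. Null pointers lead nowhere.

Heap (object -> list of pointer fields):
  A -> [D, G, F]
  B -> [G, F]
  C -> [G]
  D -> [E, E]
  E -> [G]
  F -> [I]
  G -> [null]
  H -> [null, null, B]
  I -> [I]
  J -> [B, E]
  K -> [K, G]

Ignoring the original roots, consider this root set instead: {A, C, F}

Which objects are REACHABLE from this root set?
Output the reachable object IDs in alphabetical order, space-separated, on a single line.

Answer: A C D E F G I

Derivation:
Roots: A C F
Mark A: refs=D G F, marked=A
Mark C: refs=G, marked=A C
Mark F: refs=I, marked=A C F
Mark D: refs=E E, marked=A C D F
Mark G: refs=null, marked=A C D F G
Mark I: refs=I, marked=A C D F G I
Mark E: refs=G, marked=A C D E F G I
Unmarked (collected): B H J K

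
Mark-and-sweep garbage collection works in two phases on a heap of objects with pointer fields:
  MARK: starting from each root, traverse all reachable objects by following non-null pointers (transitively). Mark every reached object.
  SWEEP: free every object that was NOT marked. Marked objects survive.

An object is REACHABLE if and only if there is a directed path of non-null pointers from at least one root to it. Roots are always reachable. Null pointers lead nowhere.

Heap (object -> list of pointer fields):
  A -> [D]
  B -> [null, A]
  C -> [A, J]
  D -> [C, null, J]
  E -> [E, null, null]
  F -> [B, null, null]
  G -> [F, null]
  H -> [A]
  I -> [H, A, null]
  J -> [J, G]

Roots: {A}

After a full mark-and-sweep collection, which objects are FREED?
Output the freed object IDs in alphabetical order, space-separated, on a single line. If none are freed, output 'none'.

Answer: E H I

Derivation:
Roots: A
Mark A: refs=D, marked=A
Mark D: refs=C null J, marked=A D
Mark C: refs=A J, marked=A C D
Mark J: refs=J G, marked=A C D J
Mark G: refs=F null, marked=A C D G J
Mark F: refs=B null null, marked=A C D F G J
Mark B: refs=null A, marked=A B C D F G J
Unmarked (collected): E H I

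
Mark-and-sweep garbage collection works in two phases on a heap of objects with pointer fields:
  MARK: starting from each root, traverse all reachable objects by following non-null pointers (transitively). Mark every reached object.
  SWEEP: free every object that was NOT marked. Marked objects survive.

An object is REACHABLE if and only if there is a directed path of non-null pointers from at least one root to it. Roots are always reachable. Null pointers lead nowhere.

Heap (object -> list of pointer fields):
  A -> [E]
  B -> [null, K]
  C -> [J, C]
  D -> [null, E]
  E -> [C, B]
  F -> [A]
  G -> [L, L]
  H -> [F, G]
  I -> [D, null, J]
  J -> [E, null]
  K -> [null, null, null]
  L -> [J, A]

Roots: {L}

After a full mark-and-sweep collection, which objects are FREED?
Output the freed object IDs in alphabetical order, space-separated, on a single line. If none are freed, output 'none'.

Roots: L
Mark L: refs=J A, marked=L
Mark J: refs=E null, marked=J L
Mark A: refs=E, marked=A J L
Mark E: refs=C B, marked=A E J L
Mark C: refs=J C, marked=A C E J L
Mark B: refs=null K, marked=A B C E J L
Mark K: refs=null null null, marked=A B C E J K L
Unmarked (collected): D F G H I

Answer: D F G H I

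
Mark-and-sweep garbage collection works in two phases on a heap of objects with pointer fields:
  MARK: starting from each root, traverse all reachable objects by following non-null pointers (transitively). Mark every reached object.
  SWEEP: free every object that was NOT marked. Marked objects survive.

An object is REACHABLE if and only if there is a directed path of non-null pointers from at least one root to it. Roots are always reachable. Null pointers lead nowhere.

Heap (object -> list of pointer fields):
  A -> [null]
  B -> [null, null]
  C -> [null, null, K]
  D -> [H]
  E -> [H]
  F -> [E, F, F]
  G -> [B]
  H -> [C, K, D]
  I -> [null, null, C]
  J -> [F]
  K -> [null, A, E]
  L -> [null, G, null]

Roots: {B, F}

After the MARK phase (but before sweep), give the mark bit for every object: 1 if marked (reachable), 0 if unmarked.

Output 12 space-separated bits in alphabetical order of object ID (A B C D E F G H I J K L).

Answer: 1 1 1 1 1 1 0 1 0 0 1 0

Derivation:
Roots: B F
Mark B: refs=null null, marked=B
Mark F: refs=E F F, marked=B F
Mark E: refs=H, marked=B E F
Mark H: refs=C K D, marked=B E F H
Mark C: refs=null null K, marked=B C E F H
Mark K: refs=null A E, marked=B C E F H K
Mark D: refs=H, marked=B C D E F H K
Mark A: refs=null, marked=A B C D E F H K
Unmarked (collected): G I J L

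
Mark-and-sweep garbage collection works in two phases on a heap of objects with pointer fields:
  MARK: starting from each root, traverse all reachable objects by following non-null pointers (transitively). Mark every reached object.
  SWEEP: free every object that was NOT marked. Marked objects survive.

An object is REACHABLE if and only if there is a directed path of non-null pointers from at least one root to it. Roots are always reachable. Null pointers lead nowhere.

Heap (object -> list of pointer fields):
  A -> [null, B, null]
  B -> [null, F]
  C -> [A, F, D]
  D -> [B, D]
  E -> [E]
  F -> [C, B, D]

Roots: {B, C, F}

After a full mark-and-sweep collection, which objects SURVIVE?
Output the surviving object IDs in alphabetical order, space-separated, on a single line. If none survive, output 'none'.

Roots: B C F
Mark B: refs=null F, marked=B
Mark C: refs=A F D, marked=B C
Mark F: refs=C B D, marked=B C F
Mark A: refs=null B null, marked=A B C F
Mark D: refs=B D, marked=A B C D F
Unmarked (collected): E

Answer: A B C D F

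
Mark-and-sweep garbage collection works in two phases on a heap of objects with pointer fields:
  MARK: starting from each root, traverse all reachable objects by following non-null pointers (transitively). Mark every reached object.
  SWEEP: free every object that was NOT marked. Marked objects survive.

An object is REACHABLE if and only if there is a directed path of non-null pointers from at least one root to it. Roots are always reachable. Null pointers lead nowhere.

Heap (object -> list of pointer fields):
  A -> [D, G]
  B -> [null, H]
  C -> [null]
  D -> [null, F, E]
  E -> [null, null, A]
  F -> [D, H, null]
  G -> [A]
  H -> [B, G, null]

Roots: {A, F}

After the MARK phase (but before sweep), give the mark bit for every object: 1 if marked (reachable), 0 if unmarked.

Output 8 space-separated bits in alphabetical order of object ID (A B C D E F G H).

Answer: 1 1 0 1 1 1 1 1

Derivation:
Roots: A F
Mark A: refs=D G, marked=A
Mark F: refs=D H null, marked=A F
Mark D: refs=null F E, marked=A D F
Mark G: refs=A, marked=A D F G
Mark H: refs=B G null, marked=A D F G H
Mark E: refs=null null A, marked=A D E F G H
Mark B: refs=null H, marked=A B D E F G H
Unmarked (collected): C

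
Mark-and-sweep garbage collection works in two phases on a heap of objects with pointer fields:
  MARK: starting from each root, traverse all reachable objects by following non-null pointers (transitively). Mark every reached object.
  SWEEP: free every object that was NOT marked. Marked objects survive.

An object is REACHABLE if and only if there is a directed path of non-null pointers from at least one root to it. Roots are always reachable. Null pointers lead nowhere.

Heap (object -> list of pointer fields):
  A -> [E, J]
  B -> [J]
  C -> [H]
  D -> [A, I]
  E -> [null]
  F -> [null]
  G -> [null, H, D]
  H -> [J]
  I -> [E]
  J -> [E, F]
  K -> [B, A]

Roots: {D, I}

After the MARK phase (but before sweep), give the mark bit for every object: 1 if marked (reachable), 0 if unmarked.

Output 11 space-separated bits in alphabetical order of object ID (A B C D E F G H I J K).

Answer: 1 0 0 1 1 1 0 0 1 1 0

Derivation:
Roots: D I
Mark D: refs=A I, marked=D
Mark I: refs=E, marked=D I
Mark A: refs=E J, marked=A D I
Mark E: refs=null, marked=A D E I
Mark J: refs=E F, marked=A D E I J
Mark F: refs=null, marked=A D E F I J
Unmarked (collected): B C G H K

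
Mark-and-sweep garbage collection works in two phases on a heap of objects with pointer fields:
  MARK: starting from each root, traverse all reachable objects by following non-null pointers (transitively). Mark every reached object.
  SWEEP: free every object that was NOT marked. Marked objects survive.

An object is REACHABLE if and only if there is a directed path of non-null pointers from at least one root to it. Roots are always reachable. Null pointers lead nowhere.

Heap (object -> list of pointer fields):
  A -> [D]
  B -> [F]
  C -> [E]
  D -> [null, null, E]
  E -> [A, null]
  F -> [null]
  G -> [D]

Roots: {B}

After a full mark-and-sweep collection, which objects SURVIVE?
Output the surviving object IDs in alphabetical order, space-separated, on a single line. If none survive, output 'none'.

Answer: B F

Derivation:
Roots: B
Mark B: refs=F, marked=B
Mark F: refs=null, marked=B F
Unmarked (collected): A C D E G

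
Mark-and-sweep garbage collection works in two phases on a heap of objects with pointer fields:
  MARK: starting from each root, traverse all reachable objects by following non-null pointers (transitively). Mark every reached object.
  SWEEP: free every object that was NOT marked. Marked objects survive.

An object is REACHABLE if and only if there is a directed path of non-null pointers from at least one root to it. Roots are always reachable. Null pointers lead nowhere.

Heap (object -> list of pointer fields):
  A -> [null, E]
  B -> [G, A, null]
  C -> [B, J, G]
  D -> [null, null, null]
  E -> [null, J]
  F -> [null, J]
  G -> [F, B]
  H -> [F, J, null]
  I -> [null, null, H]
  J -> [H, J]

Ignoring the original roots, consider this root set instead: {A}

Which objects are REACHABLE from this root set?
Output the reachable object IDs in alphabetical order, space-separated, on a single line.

Answer: A E F H J

Derivation:
Roots: A
Mark A: refs=null E, marked=A
Mark E: refs=null J, marked=A E
Mark J: refs=H J, marked=A E J
Mark H: refs=F J null, marked=A E H J
Mark F: refs=null J, marked=A E F H J
Unmarked (collected): B C D G I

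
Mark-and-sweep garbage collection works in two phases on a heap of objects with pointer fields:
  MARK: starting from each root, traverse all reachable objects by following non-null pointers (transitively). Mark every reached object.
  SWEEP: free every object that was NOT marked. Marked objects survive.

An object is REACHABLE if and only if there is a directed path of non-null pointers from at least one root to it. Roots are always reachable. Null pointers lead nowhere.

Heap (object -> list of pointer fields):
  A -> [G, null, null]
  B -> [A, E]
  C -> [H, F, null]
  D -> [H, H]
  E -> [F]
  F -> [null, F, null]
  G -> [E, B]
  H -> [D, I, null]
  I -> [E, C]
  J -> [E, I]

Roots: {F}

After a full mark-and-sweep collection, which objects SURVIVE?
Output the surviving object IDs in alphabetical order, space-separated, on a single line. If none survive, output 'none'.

Roots: F
Mark F: refs=null F null, marked=F
Unmarked (collected): A B C D E G H I J

Answer: F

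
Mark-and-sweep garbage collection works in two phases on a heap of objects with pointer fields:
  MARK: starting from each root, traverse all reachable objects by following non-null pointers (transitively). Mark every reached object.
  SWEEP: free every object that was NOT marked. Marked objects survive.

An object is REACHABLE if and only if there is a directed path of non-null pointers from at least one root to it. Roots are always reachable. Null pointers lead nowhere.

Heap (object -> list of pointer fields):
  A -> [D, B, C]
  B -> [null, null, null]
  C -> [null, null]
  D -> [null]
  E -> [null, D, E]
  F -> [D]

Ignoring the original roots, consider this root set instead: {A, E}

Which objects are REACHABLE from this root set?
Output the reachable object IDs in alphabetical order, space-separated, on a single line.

Answer: A B C D E

Derivation:
Roots: A E
Mark A: refs=D B C, marked=A
Mark E: refs=null D E, marked=A E
Mark D: refs=null, marked=A D E
Mark B: refs=null null null, marked=A B D E
Mark C: refs=null null, marked=A B C D E
Unmarked (collected): F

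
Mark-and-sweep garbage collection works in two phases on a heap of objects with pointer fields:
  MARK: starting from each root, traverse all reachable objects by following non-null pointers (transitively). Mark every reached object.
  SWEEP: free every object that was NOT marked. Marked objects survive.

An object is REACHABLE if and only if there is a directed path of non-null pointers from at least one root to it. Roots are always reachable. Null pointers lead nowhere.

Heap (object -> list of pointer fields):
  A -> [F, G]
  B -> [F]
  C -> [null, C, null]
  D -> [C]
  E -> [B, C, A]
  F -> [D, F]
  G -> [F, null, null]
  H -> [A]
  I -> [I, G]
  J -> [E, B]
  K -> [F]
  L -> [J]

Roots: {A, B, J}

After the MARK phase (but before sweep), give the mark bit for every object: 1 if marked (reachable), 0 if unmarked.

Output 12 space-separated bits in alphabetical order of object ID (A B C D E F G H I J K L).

Roots: A B J
Mark A: refs=F G, marked=A
Mark B: refs=F, marked=A B
Mark J: refs=E B, marked=A B J
Mark F: refs=D F, marked=A B F J
Mark G: refs=F null null, marked=A B F G J
Mark E: refs=B C A, marked=A B E F G J
Mark D: refs=C, marked=A B D E F G J
Mark C: refs=null C null, marked=A B C D E F G J
Unmarked (collected): H I K L

Answer: 1 1 1 1 1 1 1 0 0 1 0 0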